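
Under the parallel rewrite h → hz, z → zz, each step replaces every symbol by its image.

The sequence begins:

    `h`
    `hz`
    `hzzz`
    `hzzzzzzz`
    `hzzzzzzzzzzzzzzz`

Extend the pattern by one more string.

φ(hzzzzzzzzzzzzzzz) expands symbol-by-symbol to hz zz zz zz zz zz zz zz zz zz zz zz zz zz zz zz; joining the 16 pieces gives the next term.

hzzzzzzzzzzzzzzzzzzzzzzzzzzzzzzz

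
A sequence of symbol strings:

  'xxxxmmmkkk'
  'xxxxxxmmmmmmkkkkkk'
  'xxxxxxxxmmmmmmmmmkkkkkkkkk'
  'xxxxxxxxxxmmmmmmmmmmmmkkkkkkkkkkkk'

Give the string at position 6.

xxxxxxxxxxxxxxmmmmmmmmmmmmmmmmmmkkkkkkkkkkkkkkkkkk

The n-th term is 2n+2 x's then 3n m's then 3n k's (n = 1, 2, …).
For term 6, n = 6, so the run lengths are 14, 18, 18.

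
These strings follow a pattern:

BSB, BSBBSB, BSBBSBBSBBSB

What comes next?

s(k+1) = s(k)·s(k) — each term doubles the last.
Doubling BSBBSBBSBBSB:

BSBBSBBSBBSBBSBBSBBSBBSB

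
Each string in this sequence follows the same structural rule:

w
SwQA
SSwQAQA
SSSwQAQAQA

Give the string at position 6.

SSSSSwQAQAQAQAQA

Every step adds S to the front and QA to the end of the previous string.
From SSSwQAQAQA, 2 further steps: SSSwQAQAQA → SSSSwQAQAQAQA → (answer).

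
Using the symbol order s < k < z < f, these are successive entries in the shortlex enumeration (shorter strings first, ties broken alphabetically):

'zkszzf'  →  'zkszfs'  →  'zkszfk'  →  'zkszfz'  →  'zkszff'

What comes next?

zksfss

The successor of zkszff increments the rightmost position that isn't already f and resets every position after it to s.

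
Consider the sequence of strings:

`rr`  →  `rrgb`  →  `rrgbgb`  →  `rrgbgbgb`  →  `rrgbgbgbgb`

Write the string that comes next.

Each term is the previous one with gb appended.
Applying this once more to rrgbgbgbgb:

rrgbgbgbgbgb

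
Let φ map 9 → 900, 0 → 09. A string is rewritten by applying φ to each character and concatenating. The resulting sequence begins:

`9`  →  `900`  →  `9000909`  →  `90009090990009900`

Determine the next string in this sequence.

φ(90009090990009900) expands symbol-by-symbol to 900 09 09 09 900 09 900 09 900 900 09 09 09 900 900 09 09; joining the 17 pieces gives the next term.

90009090990009900099009000909099009000909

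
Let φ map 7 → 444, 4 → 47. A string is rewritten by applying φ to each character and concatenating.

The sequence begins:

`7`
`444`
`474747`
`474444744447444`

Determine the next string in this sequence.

Replace each of the 15 characters of 474444744447444 in place — 47 444 47 47 47 47 444 47 47 47 47 444 47 47 47 — and concatenate.

474444747474744447474747444474747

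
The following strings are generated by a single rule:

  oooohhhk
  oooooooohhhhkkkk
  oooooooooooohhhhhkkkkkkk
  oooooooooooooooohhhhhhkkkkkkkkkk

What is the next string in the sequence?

oooooooooooooooooooohhhhhhhkkkkkkkkkkkkk

The n-th term is 4n o's then n+2 h's then 3n-2 k's (n = 1, 2, …).
Setting n = 5 gives 20, 7, 13 characters in each block.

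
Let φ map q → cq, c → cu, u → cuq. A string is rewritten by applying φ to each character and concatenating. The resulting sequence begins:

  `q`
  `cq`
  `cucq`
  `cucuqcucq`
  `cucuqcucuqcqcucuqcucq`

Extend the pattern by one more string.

Rewriting the 21 symbols of cucuqcucuqcqcucuqcucq one by one yields cu cuq cu cuq cq cu cuq cu cuq cq cu cq cu cuq cu cuq cq cu cuq cu cq; concatenated:

cucuqcucuqcqcucuqcucuqcqcucqcucuqcucuqcqcucuqcucq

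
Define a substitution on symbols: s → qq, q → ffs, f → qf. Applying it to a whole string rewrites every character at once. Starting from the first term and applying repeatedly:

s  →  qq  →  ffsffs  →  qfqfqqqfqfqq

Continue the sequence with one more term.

ffsqfffsqfffsffsffsqfffsqfffsffs

Apply φ to qfqfqqqfqfqq symbol by symbol: q→ffs, f→qf, q→ffs, f→qf, q→ffs, q→ffs, q→ffs, f→qf, q→ffs, f→qf, q→ffs, q→ffs; joined: ffs qf ffs qf ffs ffs ffs qf ffs qf ffs ffs.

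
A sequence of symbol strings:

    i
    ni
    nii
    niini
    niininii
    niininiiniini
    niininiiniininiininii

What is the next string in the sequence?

From term 3 onward, concatenate the last term with the second-to-last: ni·i = nii, nii·ni = niini, …
The next term joins niininiiniininiininii and niininiiniini.

niininiiniininiininiiniininiiniini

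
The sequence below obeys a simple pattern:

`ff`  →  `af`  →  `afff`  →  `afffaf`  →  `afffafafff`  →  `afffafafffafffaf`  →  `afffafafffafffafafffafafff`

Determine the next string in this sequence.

This is a Fibonacci-style word recurrence s(k) = s(k−1)·s(k−2): e.g. af·ff = afff.
Continuing: afffafafffafffafafffafafff · afffafafffafffaf gives term 8.

afffafafffafffafafffafafffafffafafffafffaf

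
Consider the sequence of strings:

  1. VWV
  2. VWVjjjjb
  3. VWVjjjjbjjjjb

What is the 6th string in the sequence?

The strings grow by a fixed suffix jjjjb each time.
From VWVjjjjbjjjjb, 3 further steps: VWVjjjjbjjjjb → VWVjjjjbjjjjbjjjjb → VWVjjjjbjjjjbjjjjbjjjjb → (answer).

VWVjjjjbjjjjbjjjjbjjjjbjjjjb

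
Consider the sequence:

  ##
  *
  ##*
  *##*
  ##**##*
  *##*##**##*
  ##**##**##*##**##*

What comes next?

From term 3 onward, concatenate the second-to-last term with the last: ##·* = ##*, *·##* = *##*, …
The next term joins *##*##**##* and ##**##**##*##**##*.

*##*##**##*##**##**##*##**##*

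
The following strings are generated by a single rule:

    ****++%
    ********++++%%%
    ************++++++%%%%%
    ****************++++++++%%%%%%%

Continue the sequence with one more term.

Reading off run lengths: * runs 4, 8, 12, 16; + runs 2, 4, 6, 8; % runs 1, 3, 5, 7 — each is linear in n (n = 1, 2, …).
Setting n = 5 gives 20, 10, 9 characters in each block.

********************++++++++++%%%%%%%%%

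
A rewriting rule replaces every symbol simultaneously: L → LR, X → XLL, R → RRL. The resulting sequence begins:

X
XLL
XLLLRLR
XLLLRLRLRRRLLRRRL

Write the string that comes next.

XLLLRLRLRRRLLRRRLLRRRLRRLRRLLRLRRRLRRLRRLLR

Applying the rule to each of the 17 symbols of XLLLRLRLRRRLLRRRL gives the pieces XLL LR LR LR RRL LR RRL LR RRL RRL RRL LR LR RRL RRL RRL LR, which concatenate to the answer.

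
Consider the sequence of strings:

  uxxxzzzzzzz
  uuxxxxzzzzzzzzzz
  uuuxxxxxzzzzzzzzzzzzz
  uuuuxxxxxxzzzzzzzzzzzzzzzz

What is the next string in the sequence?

uuuuuxxxxxxxzzzzzzzzzzzzzzzzzzz

Each string has the form u^{n-1} x^{n+1} z^{3n+1}, where the shown terms are n = 2, 3, 4, 5.
At n = 6 the blocks have lengths 5, 7, 19.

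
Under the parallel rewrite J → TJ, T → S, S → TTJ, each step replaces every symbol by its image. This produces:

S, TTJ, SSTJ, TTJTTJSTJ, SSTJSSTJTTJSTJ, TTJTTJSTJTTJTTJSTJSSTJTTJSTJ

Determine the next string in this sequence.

Rewriting the 28 symbols of TTJTTJSTJTTJTTJSTJSSTJTTJSTJ one by one yields S S TJ S S TJ TTJ S TJ S S TJ S S TJ TTJ S TJ TTJ TTJ S TJ S S TJ TTJ S TJ; concatenated:

SSTJSSTJTTJSTJSSTJSSTJTTJSTJTTJTTJSTJSSTJTTJSTJ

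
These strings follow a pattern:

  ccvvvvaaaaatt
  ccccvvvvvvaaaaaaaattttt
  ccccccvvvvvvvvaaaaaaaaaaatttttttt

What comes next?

Term n consists of 2n c's, followed by 2n+2 v's, followed by 3n+2 a's, followed by 3n-1 t's (n = 1, 2, …).
At n = 4 the blocks have lengths 8, 10, 14, 11.

ccccccccvvvvvvvvvvaaaaaaaaaaaaaattttttttttt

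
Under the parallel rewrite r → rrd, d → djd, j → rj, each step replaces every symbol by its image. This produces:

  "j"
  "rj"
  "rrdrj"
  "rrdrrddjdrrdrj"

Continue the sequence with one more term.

rrdrrddjdrrdrrddjddjdrjdjdrrdrrddjdrrdrj

Replace each of the 14 characters of rrdrrddjdrrdrj in place — rrd rrd djd rrd rrd djd djd rj djd rrd rrd djd rrd rj — and concatenate.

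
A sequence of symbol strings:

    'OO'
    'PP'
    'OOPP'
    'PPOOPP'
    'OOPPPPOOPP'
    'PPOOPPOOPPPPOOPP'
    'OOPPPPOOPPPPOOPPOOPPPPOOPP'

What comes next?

PPOOPPOOPPPPOOPPOOPPPPOOPPPPOOPPOOPPPPOOPP

This is a Fibonacci-style word recurrence s(k) = s(k−2)·s(k−1): e.g. OO·PP = OOPP.
So term 8 is PPOOPPOOPPPPOOPP·OOPPPPOOPPPPOOPPOOPPPPOOPP.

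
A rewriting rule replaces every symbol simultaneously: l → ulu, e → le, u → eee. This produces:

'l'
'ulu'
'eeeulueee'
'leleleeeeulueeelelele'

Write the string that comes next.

Rewriting the 21 symbols of leleleeeeulueeelelele one by one yields ulu le ulu le ulu le le le le eee ulu eee le le le ulu le ulu le ulu le; concatenated:

ululeululeululeleleleeeeulueeeleleleululeululeulule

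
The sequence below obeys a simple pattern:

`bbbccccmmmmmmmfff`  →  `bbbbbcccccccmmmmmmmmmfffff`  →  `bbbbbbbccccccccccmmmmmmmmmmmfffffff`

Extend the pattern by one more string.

Term n consists of 2n-1 b's, followed by 3n-2 c's, followed by 2n+3 m's, followed by 2n-1 f's, where the shown terms are n = 2, 3, 4.
For the next term, n = 5, so the run lengths are 9, 13, 13, 9.

bbbbbbbbbcccccccccccccmmmmmmmmmmmmmfffffffff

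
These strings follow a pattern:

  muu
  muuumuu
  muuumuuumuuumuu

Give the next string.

muuumuuumuuumuuumuuumuuumuuumuu

Each string is two copies of the previous one joined by 'u'.
One more doubling of muuumuuumuuumuu gives the answer.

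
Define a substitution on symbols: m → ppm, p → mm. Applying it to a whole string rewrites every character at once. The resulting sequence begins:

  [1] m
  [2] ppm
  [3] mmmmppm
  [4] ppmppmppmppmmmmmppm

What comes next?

Replace each of the 19 characters of ppmppmppmppmmmmmppm in place — mm mm ppm mm mm ppm mm mm ppm mm mm ppm ppm ppm ppm ppm mm mm ppm — and concatenate.

mmmmppmmmmmppmmmmmppmmmmmppmppmppmppmppmmmmmppm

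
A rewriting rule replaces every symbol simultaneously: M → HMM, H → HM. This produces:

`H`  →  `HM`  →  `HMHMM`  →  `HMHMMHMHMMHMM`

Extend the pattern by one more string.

Replace each of the 13 characters of HMHMMHMHMMHMM in place — HM HMM HM HMM HMM HM HMM HM HMM HMM HM HMM HMM — and concatenate.

HMHMMHMHMMHMMHMHMMHMHMMHMMHMHMMHMM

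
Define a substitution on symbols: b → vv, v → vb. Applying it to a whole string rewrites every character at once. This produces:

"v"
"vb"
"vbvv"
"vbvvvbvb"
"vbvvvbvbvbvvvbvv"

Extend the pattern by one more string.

Rewriting the 16 symbols of vbvvvbvbvbvvvbvv one by one yields vb vv vb vb vb vv vb vv vb vv vb vb vb vv vb vb; concatenated:

vbvvvbvbvbvvvbvvvbvvvbvbvbvvvbvb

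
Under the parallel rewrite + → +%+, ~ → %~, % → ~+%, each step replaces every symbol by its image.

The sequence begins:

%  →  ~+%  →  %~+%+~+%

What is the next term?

~+%%~+%+~+%+%+%~+%+~+%

Rewriting each symbol of %~+%+~+%: %→~+%, ~→%~, +→+%+, %→~+%, +→+%+, ~→%~, +→+%+, %→~+%, which concatenates to ~+% %~ +%+ ~+% +%+ %~ +%+ ~+%.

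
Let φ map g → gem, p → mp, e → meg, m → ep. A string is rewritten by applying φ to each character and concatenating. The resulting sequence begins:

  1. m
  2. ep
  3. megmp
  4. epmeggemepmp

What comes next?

Rewriting each symbol of epmeggemepmp: e→meg, p→mp, m→ep, e→meg, g→gem, g→gem, e→meg, m→ep, e→meg, p→mp, m→ep, p→mp, which concatenates to meg mp ep meg gem gem meg ep meg mp ep mp.

megmpepmeggemgemmegepmegmpepmp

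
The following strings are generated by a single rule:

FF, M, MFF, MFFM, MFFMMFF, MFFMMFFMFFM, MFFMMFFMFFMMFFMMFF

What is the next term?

MFFMMFFMFFMMFFMMFFMFFMMFFMFFM

From term 3 onward, concatenate the last term with the second-to-last: M·FF = MFF, MFF·M = MFFM, …
Continuing: MFFMMFFMFFMMFFMMFF · MFFMMFFMFFM gives term 8.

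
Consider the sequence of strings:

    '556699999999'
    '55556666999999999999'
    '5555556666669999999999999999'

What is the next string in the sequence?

555555556666666699999999999999999999

The n-th term is 2n-2 5's then 2n-2 6's then 4n 9's, where the shown terms are n = 2, 3, 4.
For the next term, n = 5, so the run lengths are 8, 8, 20.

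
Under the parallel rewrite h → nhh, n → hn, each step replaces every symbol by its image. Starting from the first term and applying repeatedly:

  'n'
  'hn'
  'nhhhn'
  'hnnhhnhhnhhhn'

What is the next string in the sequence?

Rewriting the 13 symbols of hnnhhnhhnhhhn one by one yields nhh hn hn nhh nhh hn nhh nhh hn nhh nhh nhh hn; concatenated:

nhhhnhnnhhnhhhnnhhnhhhnnhhnhhnhhhn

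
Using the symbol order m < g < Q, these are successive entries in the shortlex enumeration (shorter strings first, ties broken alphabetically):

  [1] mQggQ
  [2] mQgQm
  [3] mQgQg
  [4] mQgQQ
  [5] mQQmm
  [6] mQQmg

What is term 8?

Advancing 2 positions from mQQmg through mQQmg → mQQmQ reaches term 8.

mQQgm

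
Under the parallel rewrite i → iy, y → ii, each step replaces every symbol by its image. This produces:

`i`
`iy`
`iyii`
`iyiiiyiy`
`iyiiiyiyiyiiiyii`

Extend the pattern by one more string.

Applying the rule to each of the 16 symbols of iyiiiyiyiyiiiyii gives the pieces iy ii iy iy iy ii iy ii iy ii iy iy iy ii iy iy, which concatenate to the answer.

iyiiiyiyiyiiiyiiiyiiiyiyiyiiiyiy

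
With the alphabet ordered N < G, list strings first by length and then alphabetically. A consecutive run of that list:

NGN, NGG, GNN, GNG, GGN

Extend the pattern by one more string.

GGG

Treat GGN as a base-2 numeral over the given alphabet and add one, carrying through any trailing G's.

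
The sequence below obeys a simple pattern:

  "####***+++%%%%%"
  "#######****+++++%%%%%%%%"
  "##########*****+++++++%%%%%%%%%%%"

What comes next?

#############******+++++++++%%%%%%%%%%%%%%

Reading off run lengths: # runs 4, 7, 10; * runs 3, 4, 5; + runs 3, 5, 7; % runs 5, 8, 11 — each is linear in n, where the shown terms are n = 2, 3, 4.
At n = 5 the blocks have lengths 13, 6, 9, 14.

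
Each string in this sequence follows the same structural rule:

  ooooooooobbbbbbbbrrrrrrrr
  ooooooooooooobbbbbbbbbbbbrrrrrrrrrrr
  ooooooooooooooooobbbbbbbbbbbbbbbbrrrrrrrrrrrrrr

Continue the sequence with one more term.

Term n consists of 4n+1 o's, followed by 4n b's, followed by 3n+2 r's, where the shown terms are n = 2, 3, 4.
At n = 5 the blocks have lengths 21, 20, 17.

ooooooooooooooooooooobbbbbbbbbbbbbbbbbbbbrrrrrrrrrrrrrrrrr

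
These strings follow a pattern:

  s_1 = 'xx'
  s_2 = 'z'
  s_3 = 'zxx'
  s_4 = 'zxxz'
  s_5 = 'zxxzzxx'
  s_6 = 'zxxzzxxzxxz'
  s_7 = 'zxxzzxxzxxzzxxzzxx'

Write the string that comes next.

zxxzzxxzxxzzxxzzxxzxxzzxxzxxz

From term 3 onward, concatenate the last term with the second-to-last: z·xx = zxx, zxx·z = zxxz, …
So term 8 is zxxzzxxzxxzzxxzzxx·zxxzzxxzxxz.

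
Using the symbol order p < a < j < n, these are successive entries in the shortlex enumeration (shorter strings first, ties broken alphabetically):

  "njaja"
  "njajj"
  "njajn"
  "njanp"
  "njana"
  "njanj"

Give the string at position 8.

njjpp

Stepping forward 2 times from njanj: njanj → njann, then the target.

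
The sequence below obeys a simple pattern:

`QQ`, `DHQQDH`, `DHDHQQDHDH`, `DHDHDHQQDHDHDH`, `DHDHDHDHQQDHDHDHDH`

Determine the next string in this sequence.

Every step adds DH to the front and DH to the end of the previous string.
So the next term is DH·DHDHDHDHQQDHDHDHDH·DH.

DHDHDHDHDHQQDHDHDHDHDH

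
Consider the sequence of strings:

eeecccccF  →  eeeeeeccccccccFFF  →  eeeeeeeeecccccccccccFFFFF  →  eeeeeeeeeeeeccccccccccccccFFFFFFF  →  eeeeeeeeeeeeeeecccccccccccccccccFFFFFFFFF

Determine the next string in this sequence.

eeeeeeeeeeeeeeeeeeccccccccccccccccccccFFFFFFFFFFF

Each string has the form e^{3n} c^{3n+2} F^{2n-1} (n = 1, 2, …).
For the next term, n = 6, so the run lengths are 18, 20, 11.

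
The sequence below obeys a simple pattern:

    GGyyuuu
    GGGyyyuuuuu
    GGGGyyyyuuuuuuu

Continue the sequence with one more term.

Each string has the form G^{n} y^{n} u^{2n-1}, where the shown terms are n = 2, 3, 4.
Setting n = 5 gives 5, 5, 9 characters in each block.

GGGGGyyyyyuuuuuuuuu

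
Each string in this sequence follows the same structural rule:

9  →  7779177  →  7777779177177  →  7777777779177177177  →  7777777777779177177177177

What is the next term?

Every step adds 777 to the front and 177 to the end of the previous string.
So the next term is 777·7777777777779177177177177·177.

7777777777777779177177177177177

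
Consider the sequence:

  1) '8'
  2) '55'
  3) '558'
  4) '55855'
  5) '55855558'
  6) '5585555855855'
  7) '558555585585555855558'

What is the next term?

This is a Fibonacci-style word recurrence s(k) = s(k−1)·s(k−2): e.g. 55·8 = 558.
So term 8 is 558555585585555855558·5585555855855.

5585555855855558555585585555855855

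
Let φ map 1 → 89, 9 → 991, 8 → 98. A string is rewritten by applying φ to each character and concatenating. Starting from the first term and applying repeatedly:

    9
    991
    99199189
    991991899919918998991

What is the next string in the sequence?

Rewriting the 21 symbols of 991991899919918998991 one by one yields 991 991 89 991 991 89 98 991 991 991 89 991 991 89 98 991 991 98 991 991 89; concatenated:

9919918999199189989919919918999199189989919919899199189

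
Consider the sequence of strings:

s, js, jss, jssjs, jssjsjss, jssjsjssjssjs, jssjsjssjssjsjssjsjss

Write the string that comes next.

jssjsjssjssjsjssjsjssjssjsjssjssjs

This is a Fibonacci-style word recurrence s(k) = s(k−1)·s(k−2): e.g. js·s = jss.
The next term joins jssjsjssjssjsjssjsjss and jssjsjssjssjs.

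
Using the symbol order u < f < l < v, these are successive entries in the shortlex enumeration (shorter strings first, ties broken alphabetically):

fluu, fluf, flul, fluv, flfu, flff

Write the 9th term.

fllu

Continuing the enumeration 3 steps past flff: flff → flfl → flfv → (answer).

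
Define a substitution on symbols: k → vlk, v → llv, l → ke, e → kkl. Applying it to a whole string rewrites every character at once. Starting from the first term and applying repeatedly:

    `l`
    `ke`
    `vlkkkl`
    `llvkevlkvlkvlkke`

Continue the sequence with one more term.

kekellvvlkkklllvkevlkllvkevlkllvkevlkvlkkkl

Replace each of the 16 characters of llvkevlkvlkvlkke in place — ke ke llv vlk kkl llv ke vlk llv ke vlk llv ke vlk vlk kkl — and concatenate.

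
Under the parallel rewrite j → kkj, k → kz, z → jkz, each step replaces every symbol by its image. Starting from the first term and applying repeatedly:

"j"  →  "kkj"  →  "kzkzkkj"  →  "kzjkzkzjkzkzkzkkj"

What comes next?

Applying the rule to each of the 17 symbols of kzjkzkzjkzkzkzkkj gives the pieces kz jkz kkj kz jkz kz jkz kkj kz jkz kz jkz kz jkz kz kz kkj, which concatenate to the answer.

kzjkzkkjkzjkzkzjkzkkjkzjkzkzjkzkzjkzkzkzkkj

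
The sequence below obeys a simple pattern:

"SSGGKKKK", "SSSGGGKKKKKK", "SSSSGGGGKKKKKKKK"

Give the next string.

Term n consists of n S's, followed by n G's, followed by 2n K's, where the shown terms are n = 2, 3, 4.
Setting n = 5 gives 5, 5, 10 characters in each block.

SSSSSGGGGGKKKKKKKKKK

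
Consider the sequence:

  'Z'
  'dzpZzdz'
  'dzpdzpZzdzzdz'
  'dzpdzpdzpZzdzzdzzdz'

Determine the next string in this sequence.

Every step adds dzp to the front and zdz to the end of the previous string.
Applying this once more to dzpdzpdzpZzdzzdzzdz:

dzpdzpdzpdzpZzdzzdzzdzzdz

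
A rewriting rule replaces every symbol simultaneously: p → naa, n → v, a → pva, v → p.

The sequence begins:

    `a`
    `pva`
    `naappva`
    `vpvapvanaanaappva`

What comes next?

pnaappvanaappvavpvapvavpvapvanaanaappva

Replace each of the 17 characters of vpvapvanaanaappva in place — p naa p pva naa p pva v pva pva v pva pva naa naa p pva — and concatenate.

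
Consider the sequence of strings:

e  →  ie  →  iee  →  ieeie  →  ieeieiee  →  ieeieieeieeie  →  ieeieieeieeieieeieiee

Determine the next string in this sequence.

ieeieieeieeieieeieieeieeieieeieeie

From term 3 onward, concatenate the last term with the second-to-last: ie·e = iee, iee·ie = ieeie, …
The next term joins ieeieieeieeieieeieiee and ieeieieeieeie.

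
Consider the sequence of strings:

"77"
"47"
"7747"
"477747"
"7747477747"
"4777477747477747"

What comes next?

Each term (from the third on) is the two preceding terms concatenated in order: term 3 = 77·47 = 7747.
The next term joins 7747477747 and 4777477747477747.

77474777474777477747477747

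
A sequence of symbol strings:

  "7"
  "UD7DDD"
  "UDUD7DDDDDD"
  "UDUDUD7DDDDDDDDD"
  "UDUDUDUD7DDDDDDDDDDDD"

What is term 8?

UDUDUDUDUDUDUD7DDDDDDDDDDDDDDDDDDDDD

s(k+1) = UD·s(k)·DDD, so each term gains UD as a prefix and DDD as a suffix.
From UDUDUDUD7DDDDDDDDDDDD, 3 further steps: UDUDUDUD7DDDDDDDDDDDD → UDUDUDUDUD7DDDDDDDDDDDDDDD → UDUDUDUDUDUD7DDDDDDDDDDDDDDDDDD → (answer).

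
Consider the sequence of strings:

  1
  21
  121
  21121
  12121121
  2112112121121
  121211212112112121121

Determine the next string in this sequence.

2112112121121121211212112112121121

Each term (from the third on) is the two preceding terms concatenated in order: term 3 = 1·21 = 121.
Continuing: 2112112121121 · 121211212112112121121 gives term 8.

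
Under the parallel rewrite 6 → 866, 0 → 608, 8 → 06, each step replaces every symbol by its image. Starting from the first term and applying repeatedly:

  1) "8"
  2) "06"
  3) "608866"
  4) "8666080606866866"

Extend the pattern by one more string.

Rewriting the 16 symbols of 8666080606866866 one by one yields 06 866 866 866 608 06 608 866 608 866 06 866 866 06 866 866; concatenated:

06866866866608066088666088660686686606866866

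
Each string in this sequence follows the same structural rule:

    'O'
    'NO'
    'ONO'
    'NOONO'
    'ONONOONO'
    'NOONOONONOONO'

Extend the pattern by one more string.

From term 3 onward, concatenate the second-to-last term with the last: O·NO = ONO, NO·ONO = NOONO, …
So term 7 is ONONOONO·NOONOONONOONO.

ONONOONONOONOONONOONO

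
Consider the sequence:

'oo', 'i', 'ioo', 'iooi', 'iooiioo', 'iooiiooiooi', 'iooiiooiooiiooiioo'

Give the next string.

Each term (from the third on) is the previous term followed by the one before it: term 3 = i·oo = ioo.
The next term joins iooiiooiooiiooiioo and iooiiooiooi.

iooiiooiooiiooiiooiooiiooiooi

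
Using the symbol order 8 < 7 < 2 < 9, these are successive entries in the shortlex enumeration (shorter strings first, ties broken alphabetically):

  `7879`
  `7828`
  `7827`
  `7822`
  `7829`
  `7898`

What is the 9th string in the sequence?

7899

Stepping forward 3 times from 7898: 7898 → 7897 → 7892, then the target.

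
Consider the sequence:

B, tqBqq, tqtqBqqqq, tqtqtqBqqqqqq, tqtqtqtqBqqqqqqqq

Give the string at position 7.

Each term wraps the previous one in tq on the left and qq on the right.
From tqtqtqtqBqqqqqqqq, 2 further steps: tqtqtqtqBqqqqqqqq → tqtqtqtqtqBqqqqqqqqqq → (answer).

tqtqtqtqtqtqBqqqqqqqqqqqq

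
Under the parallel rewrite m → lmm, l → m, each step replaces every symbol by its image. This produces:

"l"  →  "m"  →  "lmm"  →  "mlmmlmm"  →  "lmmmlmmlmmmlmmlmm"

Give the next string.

Replace each of the 17 characters of lmmmlmmlmmmlmmlmm in place — m lmm lmm lmm m lmm lmm m lmm lmm lmm m lmm lmm m lmm lmm — and concatenate.

mlmmlmmlmmmlmmlmmmlmmlmmlmmmlmmlmmmlmmlmm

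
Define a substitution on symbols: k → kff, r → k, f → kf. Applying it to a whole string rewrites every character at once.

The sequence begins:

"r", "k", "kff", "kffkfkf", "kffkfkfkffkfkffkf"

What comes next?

Rewriting the 17 symbols of kffkfkfkffkfkffkf one by one yields kff kf kf kff kf kff kf kff kf kf kff kf kff kf kf kff kf; concatenated:

kffkfkfkffkfkffkfkffkfkfkffkfkffkfkfkffkf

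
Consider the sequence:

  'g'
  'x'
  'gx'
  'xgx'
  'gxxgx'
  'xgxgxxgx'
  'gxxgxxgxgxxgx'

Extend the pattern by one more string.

This is a Fibonacci-style word recurrence s(k) = s(k−2)·s(k−1): e.g. g·x = gx.
The next term joins xgxgxxgx and gxxgxxgxgxxgx.

xgxgxxgxgxxgxxgxgxxgx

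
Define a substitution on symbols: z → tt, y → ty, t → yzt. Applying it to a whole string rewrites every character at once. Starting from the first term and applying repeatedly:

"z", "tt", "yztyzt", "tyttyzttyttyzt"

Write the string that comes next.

Rewriting the 14 symbols of tyttyzttyttyzt one by one yields yzt ty yzt yzt ty tt yzt yzt ty yzt yzt ty tt yzt; concatenated:

yzttyyztyzttyttyztyzttyyztyzttyttyzt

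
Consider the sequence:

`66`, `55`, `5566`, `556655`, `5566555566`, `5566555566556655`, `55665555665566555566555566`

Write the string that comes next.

556655556655665555665555665566555566556655

This is a Fibonacci-style word recurrence s(k) = s(k−1)·s(k−2): e.g. 55·66 = 5566.
So term 8 is 55665555665566555566555566·5566555566556655.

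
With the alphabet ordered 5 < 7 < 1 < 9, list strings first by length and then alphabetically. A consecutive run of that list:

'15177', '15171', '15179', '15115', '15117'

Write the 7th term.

15119

Advancing 2 positions from 15117 through 15117 → 15111 reaches term 7.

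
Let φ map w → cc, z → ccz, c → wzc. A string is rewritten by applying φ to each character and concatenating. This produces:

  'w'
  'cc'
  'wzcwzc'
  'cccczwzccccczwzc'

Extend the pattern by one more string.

wzcwzcwzcwzccczcccczwzcwzcwzcwzcwzccczcccczwzc

Replace each of the 16 characters of cccczwzccccczwzc in place — wzc wzc wzc wzc ccz cc ccz wzc wzc wzc wzc wzc ccz cc ccz wzc — and concatenate.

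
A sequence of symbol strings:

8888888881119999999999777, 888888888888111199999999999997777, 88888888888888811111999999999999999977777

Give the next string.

8888888888888888881111119999999999999999999777777

Reading off run lengths: 8 runs 9, 12, 15; 1 runs 3, 4, 5; 9 runs 10, 13, 16; 7 runs 3, 4, 5 — each is linear in n, where the shown terms are n = 3, 4, 5.
At n = 6 the blocks have lengths 18, 6, 19, 6.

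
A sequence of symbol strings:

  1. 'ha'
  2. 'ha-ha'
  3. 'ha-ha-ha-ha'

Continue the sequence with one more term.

ha-ha-ha-ha-ha-ha-ha-ha

Each string is two copies of the previous one joined by '-'.
One more doubling of ha-ha-ha-ha gives the answer.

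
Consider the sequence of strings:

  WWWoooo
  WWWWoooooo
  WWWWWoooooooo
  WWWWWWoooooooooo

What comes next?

Each string has the form W^{n+1} o^{2n}, where the shown terms are n = 2, 3, 4, 5.
Setting n = 6 gives 7, 12 characters in each block.

WWWWWWWoooooooooooo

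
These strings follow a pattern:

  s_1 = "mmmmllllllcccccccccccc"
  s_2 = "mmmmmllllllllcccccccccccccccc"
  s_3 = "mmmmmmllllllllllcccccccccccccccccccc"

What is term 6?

Term n consists of n+1 m's, followed by 2n l's, followed by 4n c's, where the shown terms are n = 3, 4, 5.
At n = 8 the blocks have lengths 9, 16, 32.

mmmmmmmmmllllllllllllllllcccccccccccccccccccccccccccccccc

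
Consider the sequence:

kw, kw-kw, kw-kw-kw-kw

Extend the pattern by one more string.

Every step duplicates the string with '-' between the halves.
Doubling kw-kw-kw-kw with '-' between the halves:

kw-kw-kw-kw-kw-kw-kw-kw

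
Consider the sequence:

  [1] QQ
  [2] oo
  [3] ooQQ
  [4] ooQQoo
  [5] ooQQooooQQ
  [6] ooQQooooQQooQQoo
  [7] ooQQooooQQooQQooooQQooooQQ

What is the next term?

Each term (from the third on) is the previous term followed by the one before it: term 3 = oo·QQ = ooQQ.
So term 8 is ooQQooooQQooQQooooQQooooQQ·ooQQooooQQooQQoo.

ooQQooooQQooQQooooQQooooQQooQQooooQQooQQoo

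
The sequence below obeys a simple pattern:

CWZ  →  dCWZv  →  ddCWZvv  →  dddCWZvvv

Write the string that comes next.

Every step adds d to the front and v to the end of the previous string.
Applying this once more to dddCWZvvv:

ddddCWZvvvv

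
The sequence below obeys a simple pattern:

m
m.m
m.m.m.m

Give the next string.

Each string is two copies of the previous one joined by '.'.
Doubling m.m.m.m with '.' between the halves:

m.m.m.m.m.m.m.m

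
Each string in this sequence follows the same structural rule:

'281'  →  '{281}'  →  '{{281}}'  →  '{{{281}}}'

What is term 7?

{{{{{{281}}}}}}

Each term wraps the previous one in { on the left and } on the right.
From {{{281}}}, 3 further steps: {{{281}}} → {{{{281}}}} → {{{{{281}}}}} → (answer).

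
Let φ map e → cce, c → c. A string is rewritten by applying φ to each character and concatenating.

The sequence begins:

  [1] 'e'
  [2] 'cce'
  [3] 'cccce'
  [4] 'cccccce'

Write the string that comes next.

cccccccce

Rewriting each symbol of cccccce: c→c, c→c, c→c, c→c, c→c, c→c, e→cce, which concatenates to c c c c c c cce.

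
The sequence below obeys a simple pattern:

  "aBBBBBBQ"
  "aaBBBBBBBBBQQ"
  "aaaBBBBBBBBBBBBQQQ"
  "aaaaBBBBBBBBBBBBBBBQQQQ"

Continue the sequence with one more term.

The n-th term is n-1 a's then 3n B's then n-1 Q's, where the shown terms are n = 2, 3, 4, 5.
For the next term, n = 6, so the run lengths are 5, 18, 5.

aaaaaBBBBBBBBBBBBBBBBBBQQQQQ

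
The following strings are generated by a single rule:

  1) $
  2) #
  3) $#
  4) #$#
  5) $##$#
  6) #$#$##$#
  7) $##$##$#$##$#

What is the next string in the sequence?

From term 3 onward, concatenate the second-to-last term with the last: $·# = $#, #·$# = #$#, …
So term 8 is #$#$##$#·$##$##$#$##$#.

#$#$##$#$##$##$#$##$#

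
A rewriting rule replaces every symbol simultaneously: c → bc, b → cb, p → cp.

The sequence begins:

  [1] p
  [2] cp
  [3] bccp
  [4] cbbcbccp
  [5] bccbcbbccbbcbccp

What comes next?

Rewriting the 16 symbols of bccbcbbccbbcbccp one by one yields cb bc bc cb bc cb cb bc bc cb cb bc cb bc bc cp; concatenated:

cbbcbccbbccbcbbcbccbcbbccbbcbccp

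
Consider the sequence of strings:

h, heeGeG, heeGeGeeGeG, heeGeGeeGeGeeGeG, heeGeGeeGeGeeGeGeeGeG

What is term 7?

Each term is the previous one with eeGeG appended.
From heeGeGeeGeGeeGeGeeGeG, 2 further steps: heeGeGeeGeGeeGeGeeGeG → heeGeGeeGeGeeGeGeeGeGeeGeG → (answer).

heeGeGeeGeGeeGeGeeGeGeeGeGeeGeG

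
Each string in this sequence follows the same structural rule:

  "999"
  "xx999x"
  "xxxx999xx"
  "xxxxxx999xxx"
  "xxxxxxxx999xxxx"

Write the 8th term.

s(k+1) = xx·s(k)·x, so each term gains xx as a prefix and x as a suffix.
From xxxxxxxx999xxxx, 3 further steps: xxxxxxxx999xxxx → xxxxxxxxxx999xxxxx → xxxxxxxxxxxx999xxxxxx → (answer).

xxxxxxxxxxxxxx999xxxxxxx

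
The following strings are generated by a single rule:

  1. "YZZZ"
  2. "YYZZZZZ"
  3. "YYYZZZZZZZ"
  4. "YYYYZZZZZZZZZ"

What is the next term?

Reading off run lengths: Y runs 1, 2, 3, 4; Z runs 3, 5, 7, 9 — each is linear in n, where the shown terms are n = 2, 3, 4, 5.
For the next term, n = 6, so the run lengths are 5, 11.

YYYYYZZZZZZZZZZZ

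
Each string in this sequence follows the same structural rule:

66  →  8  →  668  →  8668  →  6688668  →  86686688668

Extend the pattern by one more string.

668866886686688668

From term 3 onward, concatenate the second-to-last term with the last: 66·8 = 668, 8·668 = 8668, …
So term 7 is 6688668·86686688668.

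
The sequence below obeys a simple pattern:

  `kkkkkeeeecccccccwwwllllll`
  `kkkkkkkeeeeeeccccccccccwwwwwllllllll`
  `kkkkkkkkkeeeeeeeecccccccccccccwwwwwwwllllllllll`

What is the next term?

Reading off run lengths: k runs 5, 7, 9; e runs 4, 6, 8; c runs 7, 10, 13; w runs 3, 5, 7; l runs 6, 8, 10 — each is linear in n, where the shown terms are n = 2, 3, 4.
At n = 5 the blocks have lengths 11, 10, 16, 9, 12.

kkkkkkkkkkkeeeeeeeeeeccccccccccccccccwwwwwwwwwllllllllllll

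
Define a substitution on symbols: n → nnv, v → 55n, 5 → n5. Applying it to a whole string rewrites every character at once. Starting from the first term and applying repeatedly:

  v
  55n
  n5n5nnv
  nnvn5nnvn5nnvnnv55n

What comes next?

φ(nnvn5nnvn5nnvnnv55n) expands symbol-by-symbol to nnv nnv 55n nnv n5 nnv nnv 55n nnv n5 nnv nnv 55n nnv nnv 55n n5 n5 nnv; joining the 19 pieces gives the next term.

nnvnnv55nnnvn5nnvnnv55nnnvn5nnvnnv55nnnvnnv55nn5n5nnv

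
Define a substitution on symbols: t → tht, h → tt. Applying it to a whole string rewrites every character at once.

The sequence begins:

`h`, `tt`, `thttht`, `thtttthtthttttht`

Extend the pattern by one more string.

thtttthtthtthtthtttthtthtttthtthtthtthttttht

φ(thtttthtthttttht) expands symbol-by-symbol to tht tt tht tht tht tht tt tht tht tt tht tht tht tht tt tht; joining the 16 pieces gives the next term.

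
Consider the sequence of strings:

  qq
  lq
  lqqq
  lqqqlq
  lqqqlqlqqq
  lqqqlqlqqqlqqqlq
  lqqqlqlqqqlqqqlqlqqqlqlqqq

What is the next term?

From term 3 onward, concatenate the last term with the second-to-last: lq·qq = lqqq, lqqq·lq = lqqqlq, …
The next term joins lqqqlqlqqqlqqqlqlqqqlqlqqq and lqqqlqlqqqlqqqlq.

lqqqlqlqqqlqqqlqlqqqlqlqqqlqqqlqlqqqlqqqlq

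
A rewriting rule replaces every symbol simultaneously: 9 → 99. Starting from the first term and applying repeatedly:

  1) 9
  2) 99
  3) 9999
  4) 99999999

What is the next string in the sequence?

Rewriting each symbol of 99999999: 9→99, 9→99, 9→99, 9→99, 9→99, 9→99, 9→99, 9→99, which concatenates to 99 99 99 99 99 99 99 99.

9999999999999999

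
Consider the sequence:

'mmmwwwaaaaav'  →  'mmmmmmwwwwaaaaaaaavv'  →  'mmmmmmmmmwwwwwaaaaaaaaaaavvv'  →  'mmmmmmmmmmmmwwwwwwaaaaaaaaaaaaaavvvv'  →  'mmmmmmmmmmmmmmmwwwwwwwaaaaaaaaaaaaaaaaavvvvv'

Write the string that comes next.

mmmmmmmmmmmmmmmmmmwwwwwwwwaaaaaaaaaaaaaaaaaaaavvvvvv

Term n consists of 3n m's, followed by n+2 w's, followed by 3n+2 a's, followed by n v's (n = 1, 2, …).
Setting n = 6 gives 18, 8, 20, 6 characters in each block.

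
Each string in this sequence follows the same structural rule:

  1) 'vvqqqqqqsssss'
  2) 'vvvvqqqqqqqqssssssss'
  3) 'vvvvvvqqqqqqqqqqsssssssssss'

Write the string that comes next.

vvvvvvvvqqqqqqqqqqqqssssssssssssss

Each string has the form v^{2n-2} q^{2n+2} s^{3n-1}, where the shown terms are n = 2, 3, 4.
At n = 5 the blocks have lengths 8, 12, 14.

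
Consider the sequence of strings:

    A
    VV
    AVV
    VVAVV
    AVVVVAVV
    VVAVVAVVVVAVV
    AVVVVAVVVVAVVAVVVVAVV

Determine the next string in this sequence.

From term 3 onward, concatenate the second-to-last term with the last: A·VV = AVV, VV·AVV = VVAVV, …
So term 8 is VVAVVAVVVVAVV·AVVVVAVVVVAVVAVVVVAVV.

VVAVVAVVVVAVVAVVVVAVVVVAVVAVVVVAVV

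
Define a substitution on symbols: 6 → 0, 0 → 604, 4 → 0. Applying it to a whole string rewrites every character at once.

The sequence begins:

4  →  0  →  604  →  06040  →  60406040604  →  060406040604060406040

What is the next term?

6040604060406040604060406040604060406040604

Replace each of the 21 characters of 060406040604060406040 in place — 604 0 604 0 604 0 604 0 604 0 604 0 604 0 604 0 604 0 604 0 604 — and concatenate.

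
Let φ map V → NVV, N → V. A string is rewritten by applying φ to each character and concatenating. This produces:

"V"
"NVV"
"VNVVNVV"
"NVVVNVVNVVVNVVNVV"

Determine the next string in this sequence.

VNVVNVVNVVVNVVNVVVNVVNVVNVVVNVVNVVVNVVNVV

Replace each of the 17 characters of NVVVNVVNVVVNVVNVV in place — V NVV NVV NVV V NVV NVV V NVV NVV NVV V NVV NVV V NVV NVV — and concatenate.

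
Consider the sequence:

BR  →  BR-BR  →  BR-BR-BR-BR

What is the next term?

Each string is two copies of the previous one joined by '-'.
Doubling BR-BR-BR-BR with '-' between the halves:

BR-BR-BR-BR-BR-BR-BR-BR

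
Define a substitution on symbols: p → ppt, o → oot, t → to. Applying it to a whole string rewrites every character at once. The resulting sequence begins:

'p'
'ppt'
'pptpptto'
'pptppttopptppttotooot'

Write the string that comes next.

pptppttopptppttotoootpptppttopptppttotooottoootootootto

Applying the rule to each of the 21 symbols of pptppttopptppttotooot gives the pieces ppt ppt to ppt ppt to to oot ppt ppt to ppt ppt to to oot to oot oot oot to, which concatenate to the answer.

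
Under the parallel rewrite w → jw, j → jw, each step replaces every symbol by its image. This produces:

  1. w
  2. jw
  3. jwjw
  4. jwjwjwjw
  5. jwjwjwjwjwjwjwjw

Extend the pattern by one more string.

Replace each of the 16 characters of jwjwjwjwjwjwjwjw in place — jw jw jw jw jw jw jw jw jw jw jw jw jw jw jw jw — and concatenate.

jwjwjwjwjwjwjwjwjwjwjwjwjwjwjwjw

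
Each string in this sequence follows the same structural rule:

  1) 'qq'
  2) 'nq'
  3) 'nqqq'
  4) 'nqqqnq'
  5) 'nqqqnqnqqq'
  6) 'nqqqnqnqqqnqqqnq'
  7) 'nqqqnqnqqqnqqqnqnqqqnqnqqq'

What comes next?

Each term (from the third on) is the previous term followed by the one before it: term 3 = nq·qq = nqqq.
The next term joins nqqqnqnqqqnqqqnqnqqqnqnqqq and nqqqnqnqqqnqqqnq.

nqqqnqnqqqnqqqnqnqqqnqnqqqnqqqnqnqqqnqqqnq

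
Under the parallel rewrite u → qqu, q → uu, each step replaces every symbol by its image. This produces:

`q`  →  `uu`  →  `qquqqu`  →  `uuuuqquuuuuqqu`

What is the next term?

Replace each of the 14 characters of uuuuqquuuuuqqu in place — qqu qqu qqu qqu uu uu qqu qqu qqu qqu qqu uu uu qqu — and concatenate.

qquqquqquqquuuuuqquqquqquqquqquuuuuqqu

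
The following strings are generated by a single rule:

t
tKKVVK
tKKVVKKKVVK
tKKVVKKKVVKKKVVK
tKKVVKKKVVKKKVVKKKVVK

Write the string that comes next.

Every step adds KKVVK to the end: s(k+1) = s(k)·KKVVK.
Applying this once more to tKKVVKKKVVKKKVVKKKVVK:

tKKVVKKKVVKKKVVKKKVVKKKVVK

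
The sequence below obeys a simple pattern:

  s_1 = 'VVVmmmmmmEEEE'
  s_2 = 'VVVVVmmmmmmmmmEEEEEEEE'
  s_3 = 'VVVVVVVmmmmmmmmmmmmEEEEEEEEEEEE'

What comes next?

Term n consists of 2n+1 V's, followed by 3n+3 m's, followed by 4n E's (n = 1, 2, …).
For the next term, n = 4, so the run lengths are 9, 15, 16.

VVVVVVVVVmmmmmmmmmmmmmmmEEEEEEEEEEEEEEEE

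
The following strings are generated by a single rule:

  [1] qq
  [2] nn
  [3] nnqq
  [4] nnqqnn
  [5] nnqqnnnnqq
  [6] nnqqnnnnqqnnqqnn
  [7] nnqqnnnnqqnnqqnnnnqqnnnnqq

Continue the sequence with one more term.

nnqqnnnnqqnnqqnnnnqqnnnnqqnnqqnnnnqqnnqqnn

Each term (from the third on) is the previous term followed by the one before it: term 3 = nn·qq = nnqq.
The next term joins nnqqnnnnqqnnqqnnnnqqnnnnqq and nnqqnnnnqqnnqqnn.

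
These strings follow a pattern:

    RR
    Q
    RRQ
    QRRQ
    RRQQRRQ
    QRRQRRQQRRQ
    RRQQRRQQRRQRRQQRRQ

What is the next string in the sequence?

QRRQRRQQRRQRRQQRRQQRRQRRQQRRQ

Each term (from the third on) is the two preceding terms concatenated in order: term 3 = RR·Q = RRQ.
The next term joins QRRQRRQQRRQ and RRQQRRQQRRQRRQQRRQ.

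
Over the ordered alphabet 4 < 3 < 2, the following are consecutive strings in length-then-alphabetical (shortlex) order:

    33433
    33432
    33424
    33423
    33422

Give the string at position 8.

33342

Advancing 3 positions from 33422 through 33422 → 33344 → 33343 reaches term 8.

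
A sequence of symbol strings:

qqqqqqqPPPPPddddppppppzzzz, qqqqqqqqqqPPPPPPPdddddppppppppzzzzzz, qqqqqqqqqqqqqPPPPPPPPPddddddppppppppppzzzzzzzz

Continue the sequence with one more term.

Term n consists of 3n+1 q's, followed by 2n+1 P's, followed by n+2 d's, followed by 2n+2 p's, followed by 2n z's, where the shown terms are n = 2, 3, 4.
Setting n = 5 gives 16, 11, 7, 12, 10 characters in each block.

qqqqqqqqqqqqqqqqPPPPPPPPPPPdddddddppppppppppppzzzzzzzzzz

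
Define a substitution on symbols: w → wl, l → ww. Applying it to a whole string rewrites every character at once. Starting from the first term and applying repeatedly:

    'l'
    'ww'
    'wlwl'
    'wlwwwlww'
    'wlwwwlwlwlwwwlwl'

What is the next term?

wlwwwlwlwlwwwlwwwlwwwlwlwlwwwlww

Applying the rule to each of the 16 symbols of wlwwwlwlwlwwwlwl gives the pieces wl ww wl wl wl ww wl ww wl ww wl wl wl ww wl ww, which concatenate to the answer.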